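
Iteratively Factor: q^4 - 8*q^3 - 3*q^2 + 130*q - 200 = (q - 2)*(q^3 - 6*q^2 - 15*q + 100) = (q - 5)*(q - 2)*(q^2 - q - 20) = (q - 5)*(q - 2)*(q + 4)*(q - 5)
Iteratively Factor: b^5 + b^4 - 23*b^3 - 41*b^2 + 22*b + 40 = (b - 1)*(b^4 + 2*b^3 - 21*b^2 - 62*b - 40) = (b - 1)*(b + 1)*(b^3 + b^2 - 22*b - 40) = (b - 1)*(b + 1)*(b + 2)*(b^2 - b - 20) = (b - 5)*(b - 1)*(b + 1)*(b + 2)*(b + 4)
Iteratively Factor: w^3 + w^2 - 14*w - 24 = (w + 2)*(w^2 - w - 12) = (w - 4)*(w + 2)*(w + 3)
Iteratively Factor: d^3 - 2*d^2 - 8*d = (d + 2)*(d^2 - 4*d) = d*(d + 2)*(d - 4)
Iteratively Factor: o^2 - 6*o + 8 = (o - 4)*(o - 2)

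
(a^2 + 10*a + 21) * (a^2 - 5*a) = a^4 + 5*a^3 - 29*a^2 - 105*a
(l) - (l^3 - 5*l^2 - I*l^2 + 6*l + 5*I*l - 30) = -l^3 + 5*l^2 + I*l^2 - 5*l - 5*I*l + 30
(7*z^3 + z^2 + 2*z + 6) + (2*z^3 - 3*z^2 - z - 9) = 9*z^3 - 2*z^2 + z - 3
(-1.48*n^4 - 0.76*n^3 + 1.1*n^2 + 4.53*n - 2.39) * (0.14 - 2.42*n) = 3.5816*n^5 + 1.632*n^4 - 2.7684*n^3 - 10.8086*n^2 + 6.418*n - 0.3346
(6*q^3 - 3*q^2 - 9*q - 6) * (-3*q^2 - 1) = -18*q^5 + 9*q^4 + 21*q^3 + 21*q^2 + 9*q + 6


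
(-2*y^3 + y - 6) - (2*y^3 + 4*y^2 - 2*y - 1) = -4*y^3 - 4*y^2 + 3*y - 5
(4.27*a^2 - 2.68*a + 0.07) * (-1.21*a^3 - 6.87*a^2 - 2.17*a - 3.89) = -5.1667*a^5 - 26.0921*a^4 + 9.061*a^3 - 11.2756*a^2 + 10.2733*a - 0.2723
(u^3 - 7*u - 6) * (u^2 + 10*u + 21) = u^5 + 10*u^4 + 14*u^3 - 76*u^2 - 207*u - 126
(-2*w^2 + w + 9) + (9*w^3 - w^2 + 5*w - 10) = 9*w^3 - 3*w^2 + 6*w - 1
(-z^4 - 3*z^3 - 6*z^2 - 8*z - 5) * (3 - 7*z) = 7*z^5 + 18*z^4 + 33*z^3 + 38*z^2 + 11*z - 15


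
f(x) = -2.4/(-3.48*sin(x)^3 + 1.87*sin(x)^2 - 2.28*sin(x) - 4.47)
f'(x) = -2.4*(10.44*sin(x)^2*cos(x) - 3.74*sin(x)*cos(x) + 2.28*cos(x))/(-3.48*sin(x)^3 + 1.87*sin(x)^2 - 2.28*sin(x) - 4.47)^2 = (-25.056*sin(x)^2 + 8.976*sin(x) - 5.472)*cos(x)/(3.48*sin(x)^3 - 1.87*sin(x)^2 + 2.28*sin(x) + 4.47)^2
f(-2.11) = -2.26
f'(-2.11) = 14.38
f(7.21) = 0.35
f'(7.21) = -0.18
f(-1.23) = -1.07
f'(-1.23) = -2.38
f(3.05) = 0.51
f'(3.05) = 0.22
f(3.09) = 0.52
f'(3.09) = 0.24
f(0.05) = 0.52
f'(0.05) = -0.24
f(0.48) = 0.44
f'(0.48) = -0.20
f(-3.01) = 0.58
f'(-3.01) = 0.41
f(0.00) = 0.54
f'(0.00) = -0.27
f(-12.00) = 0.42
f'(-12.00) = -0.20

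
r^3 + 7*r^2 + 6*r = r*(r + 1)*(r + 6)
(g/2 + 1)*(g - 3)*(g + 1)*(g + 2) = g^4/2 + g^3 - 7*g^2/2 - 10*g - 6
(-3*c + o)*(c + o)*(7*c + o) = -21*c^3 - 17*c^2*o + 5*c*o^2 + o^3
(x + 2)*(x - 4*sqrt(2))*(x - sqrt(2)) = x^3 - 5*sqrt(2)*x^2 + 2*x^2 - 10*sqrt(2)*x + 8*x + 16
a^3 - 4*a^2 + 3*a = a*(a - 3)*(a - 1)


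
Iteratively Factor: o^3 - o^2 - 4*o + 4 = (o - 2)*(o^2 + o - 2) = (o - 2)*(o - 1)*(o + 2)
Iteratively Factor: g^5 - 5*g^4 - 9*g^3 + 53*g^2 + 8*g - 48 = (g - 1)*(g^4 - 4*g^3 - 13*g^2 + 40*g + 48) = (g - 1)*(g + 3)*(g^3 - 7*g^2 + 8*g + 16) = (g - 4)*(g - 1)*(g + 3)*(g^2 - 3*g - 4) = (g - 4)^2*(g - 1)*(g + 3)*(g + 1)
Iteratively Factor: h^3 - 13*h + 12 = (h - 1)*(h^2 + h - 12) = (h - 3)*(h - 1)*(h + 4)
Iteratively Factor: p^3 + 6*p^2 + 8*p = (p + 2)*(p^2 + 4*p) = p*(p + 2)*(p + 4)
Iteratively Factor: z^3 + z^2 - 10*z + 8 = (z - 2)*(z^2 + 3*z - 4) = (z - 2)*(z + 4)*(z - 1)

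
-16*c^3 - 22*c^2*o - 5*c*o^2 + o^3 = (-8*c + o)*(c + o)*(2*c + o)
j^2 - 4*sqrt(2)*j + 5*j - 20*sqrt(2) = (j + 5)*(j - 4*sqrt(2))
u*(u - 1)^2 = u^3 - 2*u^2 + u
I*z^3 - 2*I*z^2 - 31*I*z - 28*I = (z - 7)*(z + 4)*(I*z + I)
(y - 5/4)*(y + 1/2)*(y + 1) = y^3 + y^2/4 - 11*y/8 - 5/8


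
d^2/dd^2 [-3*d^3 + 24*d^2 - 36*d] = 48 - 18*d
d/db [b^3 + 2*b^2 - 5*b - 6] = 3*b^2 + 4*b - 5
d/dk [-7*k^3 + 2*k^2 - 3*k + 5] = -21*k^2 + 4*k - 3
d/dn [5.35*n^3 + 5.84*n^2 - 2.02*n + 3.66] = 16.05*n^2 + 11.68*n - 2.02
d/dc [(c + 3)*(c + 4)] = 2*c + 7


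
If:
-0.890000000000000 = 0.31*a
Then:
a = -2.87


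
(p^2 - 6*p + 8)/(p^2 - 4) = (p - 4)/(p + 2)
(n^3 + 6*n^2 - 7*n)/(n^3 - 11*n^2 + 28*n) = (n^2 + 6*n - 7)/(n^2 - 11*n + 28)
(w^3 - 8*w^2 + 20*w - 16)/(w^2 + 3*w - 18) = (w^3 - 8*w^2 + 20*w - 16)/(w^2 + 3*w - 18)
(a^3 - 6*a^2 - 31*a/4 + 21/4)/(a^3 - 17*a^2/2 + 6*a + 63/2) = (a - 1/2)/(a - 3)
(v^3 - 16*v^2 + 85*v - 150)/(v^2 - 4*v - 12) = (v^2 - 10*v + 25)/(v + 2)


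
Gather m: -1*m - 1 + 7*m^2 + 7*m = 7*m^2 + 6*m - 1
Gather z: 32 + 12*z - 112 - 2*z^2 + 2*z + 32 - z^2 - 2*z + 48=-3*z^2 + 12*z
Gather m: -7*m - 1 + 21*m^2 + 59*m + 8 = 21*m^2 + 52*m + 7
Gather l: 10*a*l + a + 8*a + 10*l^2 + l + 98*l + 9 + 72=9*a + 10*l^2 + l*(10*a + 99) + 81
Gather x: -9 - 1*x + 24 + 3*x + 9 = 2*x + 24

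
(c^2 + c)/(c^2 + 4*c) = (c + 1)/(c + 4)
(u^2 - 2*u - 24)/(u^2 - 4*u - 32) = (u - 6)/(u - 8)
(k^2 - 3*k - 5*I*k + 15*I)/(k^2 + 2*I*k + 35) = (k - 3)/(k + 7*I)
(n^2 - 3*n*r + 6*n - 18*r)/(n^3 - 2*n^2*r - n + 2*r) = (n^2 - 3*n*r + 6*n - 18*r)/(n^3 - 2*n^2*r - n + 2*r)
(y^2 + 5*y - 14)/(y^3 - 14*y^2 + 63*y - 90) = (y^2 + 5*y - 14)/(y^3 - 14*y^2 + 63*y - 90)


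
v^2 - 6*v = v*(v - 6)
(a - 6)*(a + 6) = a^2 - 36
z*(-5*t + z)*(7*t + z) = -35*t^2*z + 2*t*z^2 + z^3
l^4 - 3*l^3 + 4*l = l*(l - 2)^2*(l + 1)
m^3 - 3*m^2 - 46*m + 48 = (m - 8)*(m - 1)*(m + 6)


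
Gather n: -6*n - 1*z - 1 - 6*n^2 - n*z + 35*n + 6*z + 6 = -6*n^2 + n*(29 - z) + 5*z + 5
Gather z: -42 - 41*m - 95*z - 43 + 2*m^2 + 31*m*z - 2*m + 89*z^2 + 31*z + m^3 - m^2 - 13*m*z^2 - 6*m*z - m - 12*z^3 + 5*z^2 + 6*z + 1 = m^3 + m^2 - 44*m - 12*z^3 + z^2*(94 - 13*m) + z*(25*m - 58) - 84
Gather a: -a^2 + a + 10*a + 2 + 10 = -a^2 + 11*a + 12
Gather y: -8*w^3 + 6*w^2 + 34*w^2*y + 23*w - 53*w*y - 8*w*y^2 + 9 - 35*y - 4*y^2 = -8*w^3 + 6*w^2 + 23*w + y^2*(-8*w - 4) + y*(34*w^2 - 53*w - 35) + 9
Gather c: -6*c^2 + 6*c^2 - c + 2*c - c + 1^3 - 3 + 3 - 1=0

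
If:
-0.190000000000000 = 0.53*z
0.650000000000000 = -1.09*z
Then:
No Solution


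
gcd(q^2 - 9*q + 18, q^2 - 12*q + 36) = q - 6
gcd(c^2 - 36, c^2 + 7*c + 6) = c + 6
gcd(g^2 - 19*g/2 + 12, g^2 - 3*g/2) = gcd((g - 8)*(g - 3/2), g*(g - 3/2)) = g - 3/2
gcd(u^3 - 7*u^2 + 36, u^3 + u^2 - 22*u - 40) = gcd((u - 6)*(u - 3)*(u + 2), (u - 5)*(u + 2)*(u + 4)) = u + 2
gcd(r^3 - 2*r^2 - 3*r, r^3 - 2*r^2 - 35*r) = r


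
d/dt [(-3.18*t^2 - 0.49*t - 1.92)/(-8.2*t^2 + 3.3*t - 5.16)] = (-14.512*t^2 + 1.32960000000001*t + 8.8644)/(67.24*t^4 - 54.12*t^3 + 95.514*t^2 - 34.056*t + 26.6256)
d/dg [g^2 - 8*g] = 2*g - 8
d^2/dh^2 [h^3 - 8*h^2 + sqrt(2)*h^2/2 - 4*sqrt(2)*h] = 6*h - 16 + sqrt(2)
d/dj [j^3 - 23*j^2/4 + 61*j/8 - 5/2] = 3*j^2 - 23*j/2 + 61/8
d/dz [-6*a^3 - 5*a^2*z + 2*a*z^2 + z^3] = -5*a^2 + 4*a*z + 3*z^2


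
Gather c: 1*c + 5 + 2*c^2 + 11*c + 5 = 2*c^2 + 12*c + 10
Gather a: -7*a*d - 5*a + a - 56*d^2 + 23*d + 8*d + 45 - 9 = a*(-7*d - 4) - 56*d^2 + 31*d + 36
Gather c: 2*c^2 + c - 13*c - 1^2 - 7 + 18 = 2*c^2 - 12*c + 10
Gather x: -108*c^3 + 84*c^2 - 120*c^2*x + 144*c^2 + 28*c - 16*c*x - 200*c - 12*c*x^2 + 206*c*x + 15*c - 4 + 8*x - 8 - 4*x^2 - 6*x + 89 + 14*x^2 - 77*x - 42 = -108*c^3 + 228*c^2 - 157*c + x^2*(10 - 12*c) + x*(-120*c^2 + 190*c - 75) + 35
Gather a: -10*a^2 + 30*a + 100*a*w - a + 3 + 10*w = -10*a^2 + a*(100*w + 29) + 10*w + 3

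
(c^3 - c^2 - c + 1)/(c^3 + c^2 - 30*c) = (c^3 - c^2 - c + 1)/(c*(c^2 + c - 30))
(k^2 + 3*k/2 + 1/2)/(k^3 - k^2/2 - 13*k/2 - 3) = (k + 1)/(k^2 - k - 6)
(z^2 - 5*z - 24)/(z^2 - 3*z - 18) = (z - 8)/(z - 6)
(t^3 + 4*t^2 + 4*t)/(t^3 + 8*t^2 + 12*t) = (t + 2)/(t + 6)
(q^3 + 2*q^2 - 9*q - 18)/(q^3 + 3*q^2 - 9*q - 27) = (q + 2)/(q + 3)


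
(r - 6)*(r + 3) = r^2 - 3*r - 18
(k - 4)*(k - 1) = k^2 - 5*k + 4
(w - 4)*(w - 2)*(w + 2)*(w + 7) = w^4 + 3*w^3 - 32*w^2 - 12*w + 112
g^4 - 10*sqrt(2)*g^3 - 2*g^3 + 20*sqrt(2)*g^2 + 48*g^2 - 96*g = g*(g - 2)*(g - 6*sqrt(2))*(g - 4*sqrt(2))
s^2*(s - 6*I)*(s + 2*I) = s^4 - 4*I*s^3 + 12*s^2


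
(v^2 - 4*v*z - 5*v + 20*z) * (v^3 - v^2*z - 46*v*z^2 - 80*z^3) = v^5 - 5*v^4*z - 5*v^4 - 42*v^3*z^2 + 25*v^3*z + 104*v^2*z^3 + 210*v^2*z^2 + 320*v*z^4 - 520*v*z^3 - 1600*z^4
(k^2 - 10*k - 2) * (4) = 4*k^2 - 40*k - 8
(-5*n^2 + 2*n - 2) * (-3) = 15*n^2 - 6*n + 6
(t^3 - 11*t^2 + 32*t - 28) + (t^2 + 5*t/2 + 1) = t^3 - 10*t^2 + 69*t/2 - 27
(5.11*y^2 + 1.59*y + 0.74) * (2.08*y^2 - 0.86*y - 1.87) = 10.6288*y^4 - 1.0874*y^3 - 9.3839*y^2 - 3.6097*y - 1.3838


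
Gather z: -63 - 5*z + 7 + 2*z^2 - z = 2*z^2 - 6*z - 56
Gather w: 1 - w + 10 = 11 - w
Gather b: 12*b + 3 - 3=12*b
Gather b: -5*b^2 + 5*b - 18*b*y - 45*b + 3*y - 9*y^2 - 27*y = -5*b^2 + b*(-18*y - 40) - 9*y^2 - 24*y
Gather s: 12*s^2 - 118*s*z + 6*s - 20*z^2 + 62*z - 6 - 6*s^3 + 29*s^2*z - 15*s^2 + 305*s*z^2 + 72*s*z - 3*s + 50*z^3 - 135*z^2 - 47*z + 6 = -6*s^3 + s^2*(29*z - 3) + s*(305*z^2 - 46*z + 3) + 50*z^3 - 155*z^2 + 15*z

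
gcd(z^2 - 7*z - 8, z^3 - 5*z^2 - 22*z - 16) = z^2 - 7*z - 8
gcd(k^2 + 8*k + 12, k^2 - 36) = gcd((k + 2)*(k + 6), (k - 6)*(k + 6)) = k + 6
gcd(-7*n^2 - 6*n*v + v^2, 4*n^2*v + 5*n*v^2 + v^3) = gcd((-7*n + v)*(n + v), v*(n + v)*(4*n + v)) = n + v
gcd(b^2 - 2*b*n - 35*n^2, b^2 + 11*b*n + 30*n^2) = b + 5*n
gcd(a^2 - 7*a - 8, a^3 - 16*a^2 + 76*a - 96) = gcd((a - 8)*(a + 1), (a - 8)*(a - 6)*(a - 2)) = a - 8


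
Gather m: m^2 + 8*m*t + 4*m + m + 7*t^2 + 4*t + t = m^2 + m*(8*t + 5) + 7*t^2 + 5*t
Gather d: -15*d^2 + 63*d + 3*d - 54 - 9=-15*d^2 + 66*d - 63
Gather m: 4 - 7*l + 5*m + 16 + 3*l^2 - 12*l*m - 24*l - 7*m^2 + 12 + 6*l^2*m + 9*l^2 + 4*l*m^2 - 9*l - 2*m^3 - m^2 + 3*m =12*l^2 - 40*l - 2*m^3 + m^2*(4*l - 8) + m*(6*l^2 - 12*l + 8) + 32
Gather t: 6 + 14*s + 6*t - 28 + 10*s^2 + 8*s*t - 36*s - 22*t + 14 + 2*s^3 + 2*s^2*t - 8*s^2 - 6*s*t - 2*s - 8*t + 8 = 2*s^3 + 2*s^2 - 24*s + t*(2*s^2 + 2*s - 24)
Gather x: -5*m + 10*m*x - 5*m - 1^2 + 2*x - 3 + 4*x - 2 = -10*m + x*(10*m + 6) - 6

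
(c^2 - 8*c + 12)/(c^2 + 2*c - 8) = (c - 6)/(c + 4)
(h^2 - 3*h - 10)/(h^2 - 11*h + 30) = (h + 2)/(h - 6)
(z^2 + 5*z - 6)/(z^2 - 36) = (z - 1)/(z - 6)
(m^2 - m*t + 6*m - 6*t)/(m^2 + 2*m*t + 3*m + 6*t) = (m^2 - m*t + 6*m - 6*t)/(m^2 + 2*m*t + 3*m + 6*t)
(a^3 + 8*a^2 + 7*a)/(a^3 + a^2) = (a + 7)/a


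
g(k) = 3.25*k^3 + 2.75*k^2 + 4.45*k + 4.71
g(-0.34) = 3.39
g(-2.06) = -21.20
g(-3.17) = -85.29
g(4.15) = 302.83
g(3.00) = 130.56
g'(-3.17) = 84.99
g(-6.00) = -624.99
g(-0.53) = 2.64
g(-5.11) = -379.88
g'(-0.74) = 5.72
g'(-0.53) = 4.27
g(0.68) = 10.03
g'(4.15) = 195.19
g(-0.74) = 1.61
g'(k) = 9.75*k^2 + 5.5*k + 4.45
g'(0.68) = 12.70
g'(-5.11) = 230.94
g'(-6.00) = 322.45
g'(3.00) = 108.70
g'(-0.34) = 3.71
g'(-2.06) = 34.50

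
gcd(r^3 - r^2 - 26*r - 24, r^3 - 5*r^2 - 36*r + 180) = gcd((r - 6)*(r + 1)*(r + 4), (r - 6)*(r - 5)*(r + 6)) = r - 6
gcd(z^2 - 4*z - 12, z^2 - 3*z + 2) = 1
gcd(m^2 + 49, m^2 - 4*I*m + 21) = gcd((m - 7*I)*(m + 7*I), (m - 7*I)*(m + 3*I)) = m - 7*I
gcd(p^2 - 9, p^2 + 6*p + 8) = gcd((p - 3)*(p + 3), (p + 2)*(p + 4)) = 1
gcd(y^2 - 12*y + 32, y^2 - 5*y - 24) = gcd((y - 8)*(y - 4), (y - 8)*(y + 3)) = y - 8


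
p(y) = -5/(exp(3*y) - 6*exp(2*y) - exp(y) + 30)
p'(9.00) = 0.00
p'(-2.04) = -0.00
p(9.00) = 0.00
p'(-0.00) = -0.09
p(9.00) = 0.00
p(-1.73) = -0.17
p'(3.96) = 0.00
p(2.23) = -0.02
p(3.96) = -0.00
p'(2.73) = 0.01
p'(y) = -5*(-3*exp(3*y) + 12*exp(2*y) + exp(y))/(exp(3*y) - 6*exp(2*y) - exp(y) + 30)^2 = (15*exp(2*y) - 60*exp(y) - 5)*exp(y)/(exp(3*y) - 6*exp(2*y) - exp(y) + 30)^2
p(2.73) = -0.00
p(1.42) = 0.83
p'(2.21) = 0.08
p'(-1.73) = -0.00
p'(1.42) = 0.40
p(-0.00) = -0.21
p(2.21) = -0.02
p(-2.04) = -0.17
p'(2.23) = 0.07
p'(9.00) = 0.00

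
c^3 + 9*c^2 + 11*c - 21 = (c - 1)*(c + 3)*(c + 7)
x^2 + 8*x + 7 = (x + 1)*(x + 7)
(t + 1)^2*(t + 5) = t^3 + 7*t^2 + 11*t + 5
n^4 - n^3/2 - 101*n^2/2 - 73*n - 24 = (n - 8)*(n + 1/2)*(n + 1)*(n + 6)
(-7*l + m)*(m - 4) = -7*l*m + 28*l + m^2 - 4*m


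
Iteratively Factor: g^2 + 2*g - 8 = (g - 2)*(g + 4)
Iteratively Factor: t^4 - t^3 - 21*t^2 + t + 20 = (t - 5)*(t^3 + 4*t^2 - t - 4) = (t - 5)*(t - 1)*(t^2 + 5*t + 4) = (t - 5)*(t - 1)*(t + 4)*(t + 1)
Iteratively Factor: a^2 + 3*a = (a)*(a + 3)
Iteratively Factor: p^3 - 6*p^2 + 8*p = (p)*(p^2 - 6*p + 8) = p*(p - 2)*(p - 4)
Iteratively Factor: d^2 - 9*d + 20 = (d - 4)*(d - 5)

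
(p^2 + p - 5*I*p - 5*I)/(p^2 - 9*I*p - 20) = (p + 1)/(p - 4*I)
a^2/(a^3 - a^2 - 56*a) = a/(a^2 - a - 56)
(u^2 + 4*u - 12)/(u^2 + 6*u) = (u - 2)/u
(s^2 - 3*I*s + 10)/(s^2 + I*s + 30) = (s + 2*I)/(s + 6*I)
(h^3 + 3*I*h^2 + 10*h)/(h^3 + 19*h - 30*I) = h/(h - 3*I)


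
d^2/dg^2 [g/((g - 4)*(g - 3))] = 2*(g^3 - 36*g + 84)/(g^6 - 21*g^5 + 183*g^4 - 847*g^3 + 2196*g^2 - 3024*g + 1728)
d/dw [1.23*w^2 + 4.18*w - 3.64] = 2.46*w + 4.18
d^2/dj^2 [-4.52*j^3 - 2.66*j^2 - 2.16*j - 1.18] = -27.12*j - 5.32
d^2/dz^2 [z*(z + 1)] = 2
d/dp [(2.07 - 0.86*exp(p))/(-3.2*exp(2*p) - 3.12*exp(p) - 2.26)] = (-2.752*exp(2*p) + 13.248*exp(p) + 8.402)*exp(p)/(10.24*exp(4*p) + 19.968*exp(3*p) + 24.1984*exp(2*p) + 14.1024*exp(p) + 5.1076)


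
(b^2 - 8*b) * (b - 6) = b^3 - 14*b^2 + 48*b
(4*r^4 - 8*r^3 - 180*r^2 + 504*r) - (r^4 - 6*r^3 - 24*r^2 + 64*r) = 3*r^4 - 2*r^3 - 156*r^2 + 440*r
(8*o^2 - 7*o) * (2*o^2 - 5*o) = 16*o^4 - 54*o^3 + 35*o^2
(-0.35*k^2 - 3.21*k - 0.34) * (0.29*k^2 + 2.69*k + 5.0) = -0.1015*k^4 - 1.8724*k^3 - 10.4835*k^2 - 16.9646*k - 1.7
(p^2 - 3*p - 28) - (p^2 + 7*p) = -10*p - 28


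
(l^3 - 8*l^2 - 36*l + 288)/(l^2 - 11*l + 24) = (l^2 - 36)/(l - 3)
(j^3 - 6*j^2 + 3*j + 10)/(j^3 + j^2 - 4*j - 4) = (j - 5)/(j + 2)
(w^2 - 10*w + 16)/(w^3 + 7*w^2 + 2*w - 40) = (w - 8)/(w^2 + 9*w + 20)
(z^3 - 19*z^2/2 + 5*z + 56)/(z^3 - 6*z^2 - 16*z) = (z - 7/2)/z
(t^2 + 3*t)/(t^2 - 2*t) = (t + 3)/(t - 2)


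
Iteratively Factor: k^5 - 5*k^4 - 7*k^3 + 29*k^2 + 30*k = (k + 2)*(k^4 - 7*k^3 + 7*k^2 + 15*k) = k*(k + 2)*(k^3 - 7*k^2 + 7*k + 15) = k*(k - 5)*(k + 2)*(k^2 - 2*k - 3) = k*(k - 5)*(k + 1)*(k + 2)*(k - 3)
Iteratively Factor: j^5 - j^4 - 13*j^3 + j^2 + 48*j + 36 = (j - 3)*(j^4 + 2*j^3 - 7*j^2 - 20*j - 12) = (j - 3)*(j + 2)*(j^3 - 7*j - 6) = (j - 3)^2*(j + 2)*(j^2 + 3*j + 2) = (j - 3)^2*(j + 2)^2*(j + 1)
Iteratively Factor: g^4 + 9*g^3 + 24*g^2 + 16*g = (g)*(g^3 + 9*g^2 + 24*g + 16) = g*(g + 1)*(g^2 + 8*g + 16) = g*(g + 1)*(g + 4)*(g + 4)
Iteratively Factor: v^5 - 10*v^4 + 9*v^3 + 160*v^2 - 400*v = (v - 4)*(v^4 - 6*v^3 - 15*v^2 + 100*v) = (v - 5)*(v - 4)*(v^3 - v^2 - 20*v) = (v - 5)^2*(v - 4)*(v^2 + 4*v) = (v - 5)^2*(v - 4)*(v + 4)*(v)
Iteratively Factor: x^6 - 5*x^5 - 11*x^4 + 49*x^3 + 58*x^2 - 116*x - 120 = (x + 2)*(x^5 - 7*x^4 + 3*x^3 + 43*x^2 - 28*x - 60) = (x - 3)*(x + 2)*(x^4 - 4*x^3 - 9*x^2 + 16*x + 20) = (x - 3)*(x + 2)^2*(x^3 - 6*x^2 + 3*x + 10) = (x - 3)*(x + 1)*(x + 2)^2*(x^2 - 7*x + 10) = (x - 5)*(x - 3)*(x + 1)*(x + 2)^2*(x - 2)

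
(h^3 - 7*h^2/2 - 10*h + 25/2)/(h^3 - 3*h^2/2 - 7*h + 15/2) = (h - 5)/(h - 3)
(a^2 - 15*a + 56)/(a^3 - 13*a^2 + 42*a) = (a - 8)/(a*(a - 6))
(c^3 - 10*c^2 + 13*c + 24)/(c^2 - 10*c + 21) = (c^2 - 7*c - 8)/(c - 7)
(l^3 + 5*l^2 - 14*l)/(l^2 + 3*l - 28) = l*(l - 2)/(l - 4)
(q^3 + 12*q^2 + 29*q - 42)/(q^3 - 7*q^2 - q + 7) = (q^2 + 13*q + 42)/(q^2 - 6*q - 7)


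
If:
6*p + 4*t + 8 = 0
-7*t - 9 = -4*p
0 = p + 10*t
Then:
No Solution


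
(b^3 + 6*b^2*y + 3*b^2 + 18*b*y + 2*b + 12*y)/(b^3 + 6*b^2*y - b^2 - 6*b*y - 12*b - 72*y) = (b^2 + 3*b + 2)/(b^2 - b - 12)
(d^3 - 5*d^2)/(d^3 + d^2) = (d - 5)/(d + 1)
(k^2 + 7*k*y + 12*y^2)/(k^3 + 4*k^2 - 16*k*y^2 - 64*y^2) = (-k - 3*y)/(-k^2 + 4*k*y - 4*k + 16*y)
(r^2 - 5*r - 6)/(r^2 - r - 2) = (r - 6)/(r - 2)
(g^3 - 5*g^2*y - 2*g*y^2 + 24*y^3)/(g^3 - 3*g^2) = (g^3 - 5*g^2*y - 2*g*y^2 + 24*y^3)/(g^2*(g - 3))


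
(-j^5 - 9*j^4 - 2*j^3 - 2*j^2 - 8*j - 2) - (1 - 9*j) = -j^5 - 9*j^4 - 2*j^3 - 2*j^2 + j - 3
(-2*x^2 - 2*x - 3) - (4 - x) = -2*x^2 - x - 7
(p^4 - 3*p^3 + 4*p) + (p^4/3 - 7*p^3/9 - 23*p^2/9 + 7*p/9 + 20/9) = 4*p^4/3 - 34*p^3/9 - 23*p^2/9 + 43*p/9 + 20/9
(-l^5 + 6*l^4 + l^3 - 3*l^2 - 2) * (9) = -9*l^5 + 54*l^4 + 9*l^3 - 27*l^2 - 18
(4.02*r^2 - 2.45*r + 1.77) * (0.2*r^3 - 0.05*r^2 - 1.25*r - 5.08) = 0.804*r^5 - 0.691*r^4 - 4.5485*r^3 - 17.4476*r^2 + 10.2335*r - 8.9916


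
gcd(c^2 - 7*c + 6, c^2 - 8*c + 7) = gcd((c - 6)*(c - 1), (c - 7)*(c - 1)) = c - 1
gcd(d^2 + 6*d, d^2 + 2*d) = d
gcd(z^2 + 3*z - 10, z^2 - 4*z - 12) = 1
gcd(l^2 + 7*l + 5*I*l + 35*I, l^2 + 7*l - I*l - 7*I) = l + 7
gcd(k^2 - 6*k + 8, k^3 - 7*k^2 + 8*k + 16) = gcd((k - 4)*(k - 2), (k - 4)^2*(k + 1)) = k - 4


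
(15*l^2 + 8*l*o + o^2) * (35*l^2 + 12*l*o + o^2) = 525*l^4 + 460*l^3*o + 146*l^2*o^2 + 20*l*o^3 + o^4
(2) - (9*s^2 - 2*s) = -9*s^2 + 2*s + 2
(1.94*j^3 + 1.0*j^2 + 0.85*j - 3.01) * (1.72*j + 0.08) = 3.3368*j^4 + 1.8752*j^3 + 1.542*j^2 - 5.1092*j - 0.2408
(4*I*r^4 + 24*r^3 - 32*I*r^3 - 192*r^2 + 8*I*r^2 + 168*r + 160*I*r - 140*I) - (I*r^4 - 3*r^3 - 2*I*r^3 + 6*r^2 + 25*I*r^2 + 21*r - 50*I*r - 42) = 3*I*r^4 + 27*r^3 - 30*I*r^3 - 198*r^2 - 17*I*r^2 + 147*r + 210*I*r + 42 - 140*I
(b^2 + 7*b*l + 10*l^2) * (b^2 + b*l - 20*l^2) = b^4 + 8*b^3*l - 3*b^2*l^2 - 130*b*l^3 - 200*l^4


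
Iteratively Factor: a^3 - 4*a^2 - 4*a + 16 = (a - 4)*(a^2 - 4) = (a - 4)*(a - 2)*(a + 2)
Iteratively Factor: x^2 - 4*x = (x - 4)*(x)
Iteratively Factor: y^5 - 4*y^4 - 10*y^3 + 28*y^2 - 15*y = (y)*(y^4 - 4*y^3 - 10*y^2 + 28*y - 15) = y*(y - 5)*(y^3 + y^2 - 5*y + 3) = y*(y - 5)*(y + 3)*(y^2 - 2*y + 1) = y*(y - 5)*(y - 1)*(y + 3)*(y - 1)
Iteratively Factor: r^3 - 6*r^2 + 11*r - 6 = (r - 3)*(r^2 - 3*r + 2) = (r - 3)*(r - 2)*(r - 1)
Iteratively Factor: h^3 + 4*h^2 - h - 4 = (h + 4)*(h^2 - 1) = (h + 1)*(h + 4)*(h - 1)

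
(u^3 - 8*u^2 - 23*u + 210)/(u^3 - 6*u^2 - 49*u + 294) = (u + 5)/(u + 7)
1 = 1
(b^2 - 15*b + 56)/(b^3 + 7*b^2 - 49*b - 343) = (b - 8)/(b^2 + 14*b + 49)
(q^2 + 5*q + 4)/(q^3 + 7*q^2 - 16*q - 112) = (q + 1)/(q^2 + 3*q - 28)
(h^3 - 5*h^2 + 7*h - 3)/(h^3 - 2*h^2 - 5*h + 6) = (h - 1)/(h + 2)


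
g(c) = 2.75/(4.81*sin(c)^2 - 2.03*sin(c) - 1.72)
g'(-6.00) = -0.48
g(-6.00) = -1.44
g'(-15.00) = -6.48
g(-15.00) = 1.68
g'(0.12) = 0.67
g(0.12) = -1.45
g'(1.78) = 5.24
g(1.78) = 3.07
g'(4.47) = -0.33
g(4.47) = 0.57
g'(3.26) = -4.33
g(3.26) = -1.95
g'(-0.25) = 13.78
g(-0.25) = -2.98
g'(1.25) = -13.11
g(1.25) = 4.01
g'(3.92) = -3.99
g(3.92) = 1.32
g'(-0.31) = 30.48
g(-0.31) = -4.21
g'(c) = 2.75*(-9.62*sin(c)*cos(c) + 2.03*cos(c))/(4.81*sin(c)^2 - 2.03*sin(c) - 1.72)^2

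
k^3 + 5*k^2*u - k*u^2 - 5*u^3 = (k - u)*(k + u)*(k + 5*u)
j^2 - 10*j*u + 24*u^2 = (j - 6*u)*(j - 4*u)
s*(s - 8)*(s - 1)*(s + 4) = s^4 - 5*s^3 - 28*s^2 + 32*s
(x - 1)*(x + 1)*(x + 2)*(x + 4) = x^4 + 6*x^3 + 7*x^2 - 6*x - 8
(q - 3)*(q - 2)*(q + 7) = q^3 + 2*q^2 - 29*q + 42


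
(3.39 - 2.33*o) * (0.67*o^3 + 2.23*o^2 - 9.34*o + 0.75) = -1.5611*o^4 - 2.9246*o^3 + 29.3219*o^2 - 33.4101*o + 2.5425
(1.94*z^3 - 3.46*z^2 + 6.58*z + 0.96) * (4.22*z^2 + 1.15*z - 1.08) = 8.1868*z^5 - 12.3702*z^4 + 21.6934*z^3 + 15.355*z^2 - 6.0024*z - 1.0368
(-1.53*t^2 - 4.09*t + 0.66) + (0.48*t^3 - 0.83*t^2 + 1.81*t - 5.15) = 0.48*t^3 - 2.36*t^2 - 2.28*t - 4.49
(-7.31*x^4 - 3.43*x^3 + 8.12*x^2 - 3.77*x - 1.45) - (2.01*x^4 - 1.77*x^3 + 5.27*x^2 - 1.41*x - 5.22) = -9.32*x^4 - 1.66*x^3 + 2.85*x^2 - 2.36*x + 3.77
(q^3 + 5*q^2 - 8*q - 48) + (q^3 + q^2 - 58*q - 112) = 2*q^3 + 6*q^2 - 66*q - 160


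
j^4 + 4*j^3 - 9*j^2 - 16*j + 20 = (j - 2)*(j - 1)*(j + 2)*(j + 5)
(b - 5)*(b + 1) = b^2 - 4*b - 5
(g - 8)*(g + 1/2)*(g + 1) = g^3 - 13*g^2/2 - 23*g/2 - 4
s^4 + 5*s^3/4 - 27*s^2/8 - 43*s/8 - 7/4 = (s - 2)*(s + 1/2)*(s + 1)*(s + 7/4)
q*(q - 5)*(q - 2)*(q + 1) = q^4 - 6*q^3 + 3*q^2 + 10*q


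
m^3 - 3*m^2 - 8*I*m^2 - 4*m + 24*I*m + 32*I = (m - 4)*(m + 1)*(m - 8*I)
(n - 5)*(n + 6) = n^2 + n - 30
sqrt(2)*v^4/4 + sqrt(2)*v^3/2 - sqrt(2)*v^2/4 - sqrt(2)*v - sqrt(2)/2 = (v/2 + 1/2)*(v - sqrt(2))*(v + sqrt(2))*(sqrt(2)*v/2 + sqrt(2)/2)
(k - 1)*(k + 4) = k^2 + 3*k - 4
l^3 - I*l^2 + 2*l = l*(l - 2*I)*(l + I)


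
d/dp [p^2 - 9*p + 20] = 2*p - 9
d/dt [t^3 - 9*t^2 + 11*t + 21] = 3*t^2 - 18*t + 11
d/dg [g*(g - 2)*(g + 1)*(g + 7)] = 4*g^3 + 18*g^2 - 18*g - 14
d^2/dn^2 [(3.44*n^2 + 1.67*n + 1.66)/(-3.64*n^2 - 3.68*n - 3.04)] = (5.6843418860808e-14*n^4 + 47.905312*n^3 + 96.427968*n^2 - 22.5388800000001*n - 34.439936)/(48.228544*n^6 + 146.275584*n^5 + 268.71936*n^4 + 294.16448*n^3 + 224.42496*n^2 + 102.027264*n + 28.094464)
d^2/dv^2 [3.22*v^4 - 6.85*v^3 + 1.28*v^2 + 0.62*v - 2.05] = 38.64*v^2 - 41.1*v + 2.56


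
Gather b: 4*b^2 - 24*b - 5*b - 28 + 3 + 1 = 4*b^2 - 29*b - 24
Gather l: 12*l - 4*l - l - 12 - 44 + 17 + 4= 7*l - 35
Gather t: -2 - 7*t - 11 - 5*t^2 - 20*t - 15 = -5*t^2 - 27*t - 28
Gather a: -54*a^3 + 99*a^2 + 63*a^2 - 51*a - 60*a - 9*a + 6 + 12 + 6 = -54*a^3 + 162*a^2 - 120*a + 24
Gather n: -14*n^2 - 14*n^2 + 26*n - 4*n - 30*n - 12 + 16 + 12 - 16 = -28*n^2 - 8*n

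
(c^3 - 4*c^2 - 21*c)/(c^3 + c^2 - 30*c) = (c^2 - 4*c - 21)/(c^2 + c - 30)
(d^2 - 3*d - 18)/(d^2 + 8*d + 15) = (d - 6)/(d + 5)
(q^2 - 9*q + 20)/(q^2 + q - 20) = (q - 5)/(q + 5)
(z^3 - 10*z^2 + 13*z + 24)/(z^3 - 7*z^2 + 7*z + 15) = (z - 8)/(z - 5)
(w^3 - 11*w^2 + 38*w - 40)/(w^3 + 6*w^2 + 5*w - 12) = (w^3 - 11*w^2 + 38*w - 40)/(w^3 + 6*w^2 + 5*w - 12)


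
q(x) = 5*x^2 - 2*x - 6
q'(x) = 10*x - 2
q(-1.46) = 7.58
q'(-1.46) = -16.60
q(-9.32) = 446.95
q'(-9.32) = -95.20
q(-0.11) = -5.72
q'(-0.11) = -3.10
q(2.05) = 10.91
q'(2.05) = 18.50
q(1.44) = 1.49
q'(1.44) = 12.40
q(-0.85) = -0.69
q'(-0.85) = -10.50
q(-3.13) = 49.24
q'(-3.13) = -33.30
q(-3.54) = 63.74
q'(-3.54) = -37.40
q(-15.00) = 1149.00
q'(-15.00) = -152.00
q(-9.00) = 417.00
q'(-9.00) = -92.00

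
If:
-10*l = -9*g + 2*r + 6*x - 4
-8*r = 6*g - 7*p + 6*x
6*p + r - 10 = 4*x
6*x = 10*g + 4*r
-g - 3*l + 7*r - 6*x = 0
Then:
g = 7908/26471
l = -4750/26471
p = 59640/26471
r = 24246/26471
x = 29344/26471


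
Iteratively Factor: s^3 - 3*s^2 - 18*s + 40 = (s + 4)*(s^2 - 7*s + 10) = (s - 2)*(s + 4)*(s - 5)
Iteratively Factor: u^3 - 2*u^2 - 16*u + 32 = (u - 2)*(u^2 - 16) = (u - 2)*(u + 4)*(u - 4)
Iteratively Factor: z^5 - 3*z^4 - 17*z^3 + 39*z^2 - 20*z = (z + 4)*(z^4 - 7*z^3 + 11*z^2 - 5*z) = (z - 1)*(z + 4)*(z^3 - 6*z^2 + 5*z) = (z - 1)^2*(z + 4)*(z^2 - 5*z) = (z - 5)*(z - 1)^2*(z + 4)*(z)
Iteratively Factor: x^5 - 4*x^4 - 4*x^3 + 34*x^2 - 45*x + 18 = (x - 1)*(x^4 - 3*x^3 - 7*x^2 + 27*x - 18) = (x - 1)^2*(x^3 - 2*x^2 - 9*x + 18) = (x - 3)*(x - 1)^2*(x^2 + x - 6) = (x - 3)*(x - 1)^2*(x + 3)*(x - 2)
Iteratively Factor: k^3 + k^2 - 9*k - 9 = (k + 3)*(k^2 - 2*k - 3) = (k + 1)*(k + 3)*(k - 3)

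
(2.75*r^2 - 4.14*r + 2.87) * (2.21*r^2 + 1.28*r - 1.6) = 6.0775*r^4 - 5.6294*r^3 - 3.3565*r^2 + 10.2976*r - 4.592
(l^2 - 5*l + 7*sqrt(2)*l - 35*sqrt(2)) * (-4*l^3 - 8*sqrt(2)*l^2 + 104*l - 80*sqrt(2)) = -4*l^5 - 36*sqrt(2)*l^4 + 20*l^4 - 8*l^3 + 180*sqrt(2)*l^3 + 40*l^2 + 648*sqrt(2)*l^2 - 3240*sqrt(2)*l - 1120*l + 5600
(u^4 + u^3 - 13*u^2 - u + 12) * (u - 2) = u^5 - u^4 - 15*u^3 + 25*u^2 + 14*u - 24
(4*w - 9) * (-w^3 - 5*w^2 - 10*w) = -4*w^4 - 11*w^3 + 5*w^2 + 90*w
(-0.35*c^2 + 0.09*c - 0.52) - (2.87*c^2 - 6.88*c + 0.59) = -3.22*c^2 + 6.97*c - 1.11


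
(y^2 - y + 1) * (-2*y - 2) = -2*y^3 - 2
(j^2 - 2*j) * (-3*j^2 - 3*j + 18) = -3*j^4 + 3*j^3 + 24*j^2 - 36*j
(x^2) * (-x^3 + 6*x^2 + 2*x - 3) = -x^5 + 6*x^4 + 2*x^3 - 3*x^2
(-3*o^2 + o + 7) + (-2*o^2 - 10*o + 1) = -5*o^2 - 9*o + 8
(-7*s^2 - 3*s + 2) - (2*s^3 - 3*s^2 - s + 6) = -2*s^3 - 4*s^2 - 2*s - 4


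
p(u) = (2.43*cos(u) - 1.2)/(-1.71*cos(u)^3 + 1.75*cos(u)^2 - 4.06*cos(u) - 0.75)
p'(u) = (2.43*cos(u) - 1.2)*(-5.13*sin(u)*cos(u)^2 + 3.5*sin(u)*cos(u) - 4.06*sin(u))/(-1.71*cos(u)^3 + 1.75*cos(u)^2 - 4.06*cos(u) - 0.75)^2 - 2.43*sin(u)/(-1.71*cos(u)^3 + 1.75*cos(u)^2 - 4.06*cos(u) - 0.75) = (-8.3106*cos(u)^3 + 10.4085*cos(u)^2 - 4.2*cos(u) + 6.6945)*sin(u)/(2.9241*cos(u)^6 - 5.985*cos(u)^5 + 16.9477*cos(u)^4 - 11.645*cos(u)^3 + 13.8586*cos(u)^2 + 6.09*cos(u) + 0.5625)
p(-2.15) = -1.11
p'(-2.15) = -2.18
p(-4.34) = -2.00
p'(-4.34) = 8.59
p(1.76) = -19.07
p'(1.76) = 1029.18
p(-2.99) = -0.54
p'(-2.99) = -0.10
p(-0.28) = -0.25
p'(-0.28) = -0.07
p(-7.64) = 0.44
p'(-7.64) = -2.52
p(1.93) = -2.12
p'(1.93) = 9.81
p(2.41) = -0.76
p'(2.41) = 0.82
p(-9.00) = -0.60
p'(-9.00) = -0.32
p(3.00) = -0.54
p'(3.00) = 0.09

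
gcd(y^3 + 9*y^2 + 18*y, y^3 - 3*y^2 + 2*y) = y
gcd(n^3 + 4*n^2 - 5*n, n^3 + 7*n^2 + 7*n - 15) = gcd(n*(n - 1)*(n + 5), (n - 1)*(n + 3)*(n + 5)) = n^2 + 4*n - 5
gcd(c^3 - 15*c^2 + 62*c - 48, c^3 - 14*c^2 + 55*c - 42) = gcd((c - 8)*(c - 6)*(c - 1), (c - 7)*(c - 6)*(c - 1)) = c^2 - 7*c + 6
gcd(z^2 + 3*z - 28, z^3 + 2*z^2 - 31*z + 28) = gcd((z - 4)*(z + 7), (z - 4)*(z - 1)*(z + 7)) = z^2 + 3*z - 28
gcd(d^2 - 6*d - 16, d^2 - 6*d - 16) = d^2 - 6*d - 16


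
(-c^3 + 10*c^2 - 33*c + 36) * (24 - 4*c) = 4*c^4 - 64*c^3 + 372*c^2 - 936*c + 864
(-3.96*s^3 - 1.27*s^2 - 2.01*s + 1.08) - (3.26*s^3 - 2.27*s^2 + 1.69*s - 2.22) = -7.22*s^3 + 1.0*s^2 - 3.7*s + 3.3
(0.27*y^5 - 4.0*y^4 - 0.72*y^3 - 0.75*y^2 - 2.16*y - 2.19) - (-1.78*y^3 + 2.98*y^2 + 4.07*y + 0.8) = 0.27*y^5 - 4.0*y^4 + 1.06*y^3 - 3.73*y^2 - 6.23*y - 2.99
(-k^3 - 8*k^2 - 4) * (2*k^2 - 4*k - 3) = -2*k^5 - 12*k^4 + 35*k^3 + 16*k^2 + 16*k + 12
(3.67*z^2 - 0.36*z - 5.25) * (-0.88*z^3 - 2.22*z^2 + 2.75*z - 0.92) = -3.2296*z^5 - 7.8306*z^4 + 15.5117*z^3 + 7.2886*z^2 - 14.1063*z + 4.83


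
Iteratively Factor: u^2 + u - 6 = (u + 3)*(u - 2)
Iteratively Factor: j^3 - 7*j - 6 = (j - 3)*(j^2 + 3*j + 2) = (j - 3)*(j + 1)*(j + 2)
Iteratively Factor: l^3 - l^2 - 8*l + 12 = (l - 2)*(l^2 + l - 6) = (l - 2)*(l + 3)*(l - 2)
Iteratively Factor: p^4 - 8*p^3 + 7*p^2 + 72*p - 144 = (p + 3)*(p^3 - 11*p^2 + 40*p - 48) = (p - 4)*(p + 3)*(p^2 - 7*p + 12) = (p - 4)^2*(p + 3)*(p - 3)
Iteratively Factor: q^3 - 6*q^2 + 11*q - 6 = (q - 3)*(q^2 - 3*q + 2) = (q - 3)*(q - 1)*(q - 2)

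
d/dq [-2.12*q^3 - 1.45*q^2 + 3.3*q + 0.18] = -6.36*q^2 - 2.9*q + 3.3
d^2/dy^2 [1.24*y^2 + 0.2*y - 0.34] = 2.48000000000000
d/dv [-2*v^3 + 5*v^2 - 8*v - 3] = -6*v^2 + 10*v - 8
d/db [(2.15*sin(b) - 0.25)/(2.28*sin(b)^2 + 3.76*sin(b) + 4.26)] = (-4.902*sin(b)^2 + 1.14*sin(b) + 10.099)*cos(b)/(5.1984*sin(b)^4 + 17.1456*sin(b)^3 + 33.5632*sin(b)^2 + 32.0352*sin(b) + 18.1476)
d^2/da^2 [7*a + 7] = 0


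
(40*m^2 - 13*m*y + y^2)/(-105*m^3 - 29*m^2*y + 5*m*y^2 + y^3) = (-8*m + y)/(21*m^2 + 10*m*y + y^2)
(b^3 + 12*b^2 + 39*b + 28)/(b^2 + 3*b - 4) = (b^2 + 8*b + 7)/(b - 1)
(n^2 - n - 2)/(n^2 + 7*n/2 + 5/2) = 2*(n - 2)/(2*n + 5)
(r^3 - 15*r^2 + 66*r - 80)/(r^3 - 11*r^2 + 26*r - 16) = (r - 5)/(r - 1)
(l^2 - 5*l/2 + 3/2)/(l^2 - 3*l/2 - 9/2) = (-2*l^2 + 5*l - 3)/(-2*l^2 + 3*l + 9)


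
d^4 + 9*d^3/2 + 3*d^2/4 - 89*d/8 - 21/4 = (d - 3/2)*(d + 1/2)*(d + 2)*(d + 7/2)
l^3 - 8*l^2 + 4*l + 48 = (l - 6)*(l - 4)*(l + 2)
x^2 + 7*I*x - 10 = (x + 2*I)*(x + 5*I)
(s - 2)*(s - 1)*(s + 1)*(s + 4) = s^4 + 2*s^3 - 9*s^2 - 2*s + 8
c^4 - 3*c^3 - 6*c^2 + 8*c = c*(c - 4)*(c - 1)*(c + 2)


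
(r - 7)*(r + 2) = r^2 - 5*r - 14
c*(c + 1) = c^2 + c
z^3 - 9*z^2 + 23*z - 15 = (z - 5)*(z - 3)*(z - 1)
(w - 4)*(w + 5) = w^2 + w - 20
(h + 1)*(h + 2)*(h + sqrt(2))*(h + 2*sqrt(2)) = h^4 + 3*h^3 + 3*sqrt(2)*h^3 + 6*h^2 + 9*sqrt(2)*h^2 + 6*sqrt(2)*h + 12*h + 8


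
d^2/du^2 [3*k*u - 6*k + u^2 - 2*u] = 2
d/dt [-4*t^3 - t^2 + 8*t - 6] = -12*t^2 - 2*t + 8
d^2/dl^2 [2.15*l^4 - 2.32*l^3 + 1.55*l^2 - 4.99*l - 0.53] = 25.8*l^2 - 13.92*l + 3.1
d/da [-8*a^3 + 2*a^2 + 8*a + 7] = -24*a^2 + 4*a + 8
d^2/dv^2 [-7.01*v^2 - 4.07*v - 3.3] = -14.0200000000000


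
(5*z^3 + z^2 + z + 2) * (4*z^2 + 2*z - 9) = 20*z^5 + 14*z^4 - 39*z^3 + z^2 - 5*z - 18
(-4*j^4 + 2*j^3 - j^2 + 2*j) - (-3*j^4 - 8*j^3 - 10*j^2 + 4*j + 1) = -j^4 + 10*j^3 + 9*j^2 - 2*j - 1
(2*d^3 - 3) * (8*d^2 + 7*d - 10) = 16*d^5 + 14*d^4 - 20*d^3 - 24*d^2 - 21*d + 30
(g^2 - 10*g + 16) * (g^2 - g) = g^4 - 11*g^3 + 26*g^2 - 16*g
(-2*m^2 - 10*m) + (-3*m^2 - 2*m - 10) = -5*m^2 - 12*m - 10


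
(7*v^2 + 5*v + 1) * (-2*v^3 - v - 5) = -14*v^5 - 10*v^4 - 9*v^3 - 40*v^2 - 26*v - 5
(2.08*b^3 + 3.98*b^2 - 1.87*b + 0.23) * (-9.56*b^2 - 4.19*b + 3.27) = -19.8848*b^5 - 46.764*b^4 + 8.0026*b^3 + 18.6511*b^2 - 7.0786*b + 0.7521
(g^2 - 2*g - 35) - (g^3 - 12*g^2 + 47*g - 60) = -g^3 + 13*g^2 - 49*g + 25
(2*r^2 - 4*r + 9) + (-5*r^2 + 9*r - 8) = -3*r^2 + 5*r + 1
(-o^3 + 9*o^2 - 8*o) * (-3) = 3*o^3 - 27*o^2 + 24*o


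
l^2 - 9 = (l - 3)*(l + 3)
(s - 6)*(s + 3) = s^2 - 3*s - 18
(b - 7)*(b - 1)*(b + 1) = b^3 - 7*b^2 - b + 7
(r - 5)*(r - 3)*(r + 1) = r^3 - 7*r^2 + 7*r + 15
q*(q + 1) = q^2 + q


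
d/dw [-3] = 0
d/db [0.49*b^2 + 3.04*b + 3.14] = 0.98*b + 3.04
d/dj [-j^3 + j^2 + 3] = j*(2 - 3*j)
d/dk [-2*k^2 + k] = 1 - 4*k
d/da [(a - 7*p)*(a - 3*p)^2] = (a - 3*p)*(3*a - 17*p)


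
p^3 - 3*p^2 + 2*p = p*(p - 2)*(p - 1)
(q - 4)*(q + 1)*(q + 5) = q^3 + 2*q^2 - 19*q - 20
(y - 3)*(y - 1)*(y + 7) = y^3 + 3*y^2 - 25*y + 21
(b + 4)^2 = b^2 + 8*b + 16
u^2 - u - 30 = (u - 6)*(u + 5)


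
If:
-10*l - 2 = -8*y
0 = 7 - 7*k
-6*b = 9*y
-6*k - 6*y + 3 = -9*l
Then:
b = -6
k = 1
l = 3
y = 4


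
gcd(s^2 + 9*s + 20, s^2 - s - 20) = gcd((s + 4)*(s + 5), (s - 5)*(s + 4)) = s + 4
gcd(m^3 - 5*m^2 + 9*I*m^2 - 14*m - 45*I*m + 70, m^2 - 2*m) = 1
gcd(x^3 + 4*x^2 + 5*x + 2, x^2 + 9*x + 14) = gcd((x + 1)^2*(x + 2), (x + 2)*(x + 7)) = x + 2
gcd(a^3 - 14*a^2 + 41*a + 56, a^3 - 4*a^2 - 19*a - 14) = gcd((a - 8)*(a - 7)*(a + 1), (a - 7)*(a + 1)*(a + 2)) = a^2 - 6*a - 7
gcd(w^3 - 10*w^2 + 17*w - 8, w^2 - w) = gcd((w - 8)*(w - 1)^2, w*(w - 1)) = w - 1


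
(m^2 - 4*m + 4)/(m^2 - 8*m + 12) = (m - 2)/(m - 6)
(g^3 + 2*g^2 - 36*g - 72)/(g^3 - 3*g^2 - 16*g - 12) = (g + 6)/(g + 1)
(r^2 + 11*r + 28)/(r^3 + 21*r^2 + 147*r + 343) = (r + 4)/(r^2 + 14*r + 49)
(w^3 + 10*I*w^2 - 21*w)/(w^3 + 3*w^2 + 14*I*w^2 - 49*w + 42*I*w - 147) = w*(w + 3*I)/(w^2 + w*(3 + 7*I) + 21*I)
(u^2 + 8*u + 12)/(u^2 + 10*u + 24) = (u + 2)/(u + 4)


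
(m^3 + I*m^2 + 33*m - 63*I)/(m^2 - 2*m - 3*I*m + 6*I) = (m^2 + 4*I*m + 21)/(m - 2)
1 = 1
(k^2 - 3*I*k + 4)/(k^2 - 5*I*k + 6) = (k - 4*I)/(k - 6*I)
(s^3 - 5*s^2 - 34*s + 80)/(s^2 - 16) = (s^3 - 5*s^2 - 34*s + 80)/(s^2 - 16)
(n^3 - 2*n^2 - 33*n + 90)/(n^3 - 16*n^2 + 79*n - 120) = (n + 6)/(n - 8)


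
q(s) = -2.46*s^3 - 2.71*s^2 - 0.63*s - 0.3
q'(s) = -7.38*s^2 - 5.42*s - 0.63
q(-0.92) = -0.10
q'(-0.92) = -1.89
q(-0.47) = -0.35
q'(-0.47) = 0.29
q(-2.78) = 33.36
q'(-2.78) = -42.60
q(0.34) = -0.92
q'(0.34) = -3.33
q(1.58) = -17.76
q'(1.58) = -27.62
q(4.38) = -261.76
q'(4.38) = -165.95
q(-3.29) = 60.04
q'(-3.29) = -62.68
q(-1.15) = 0.58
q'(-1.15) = -4.16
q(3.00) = -93.00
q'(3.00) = -83.31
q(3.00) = -93.00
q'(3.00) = -83.31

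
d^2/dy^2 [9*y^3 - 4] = 54*y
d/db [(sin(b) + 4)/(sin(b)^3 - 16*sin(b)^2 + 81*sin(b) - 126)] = (-2*sin(b)^3 + 4*sin(b)^2 + 128*sin(b) - 450)*cos(b)/(sin(b)^3 - 16*sin(b)^2 + 81*sin(b) - 126)^2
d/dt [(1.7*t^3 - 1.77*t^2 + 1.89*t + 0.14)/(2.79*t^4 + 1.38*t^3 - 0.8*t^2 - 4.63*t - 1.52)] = (-4.743*t^6 + 9.8766*t^5 - 14.7367*t^4 - 22.5208*t^3 + 1.3755*t^2 + 5.6048*t - 2.2246)/(7.7841*t^8 + 7.7004*t^7 - 2.5596*t^6 - 28.0434*t^5 - 20.6204*t^4 + 3.2128*t^3 + 23.8689*t^2 + 14.0752*t + 2.3104)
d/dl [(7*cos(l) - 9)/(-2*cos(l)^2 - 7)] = (-14*cos(l)^2 + 36*cos(l) + 49)*sin(l)/(2*sin(l)^2 - 9)^2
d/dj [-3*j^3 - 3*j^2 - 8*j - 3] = -9*j^2 - 6*j - 8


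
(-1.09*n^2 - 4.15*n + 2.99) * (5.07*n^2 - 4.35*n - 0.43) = -5.5263*n^4 - 16.299*n^3 + 33.6805*n^2 - 11.222*n - 1.2857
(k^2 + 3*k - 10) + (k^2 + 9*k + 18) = 2*k^2 + 12*k + 8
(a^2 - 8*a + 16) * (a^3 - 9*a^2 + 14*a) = a^5 - 17*a^4 + 102*a^3 - 256*a^2 + 224*a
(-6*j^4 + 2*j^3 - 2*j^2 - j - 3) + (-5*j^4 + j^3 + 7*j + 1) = -11*j^4 + 3*j^3 - 2*j^2 + 6*j - 2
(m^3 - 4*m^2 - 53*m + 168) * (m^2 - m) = m^5 - 5*m^4 - 49*m^3 + 221*m^2 - 168*m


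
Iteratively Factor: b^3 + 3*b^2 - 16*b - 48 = (b - 4)*(b^2 + 7*b + 12) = (b - 4)*(b + 4)*(b + 3)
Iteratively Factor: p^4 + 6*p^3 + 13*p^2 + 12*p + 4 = (p + 1)*(p^3 + 5*p^2 + 8*p + 4) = (p + 1)*(p + 2)*(p^2 + 3*p + 2) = (p + 1)*(p + 2)^2*(p + 1)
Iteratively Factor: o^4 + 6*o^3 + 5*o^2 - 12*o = (o)*(o^3 + 6*o^2 + 5*o - 12) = o*(o + 3)*(o^2 + 3*o - 4) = o*(o + 3)*(o + 4)*(o - 1)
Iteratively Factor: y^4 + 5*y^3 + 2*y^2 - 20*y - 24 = (y - 2)*(y^3 + 7*y^2 + 16*y + 12) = (y - 2)*(y + 2)*(y^2 + 5*y + 6) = (y - 2)*(y + 2)^2*(y + 3)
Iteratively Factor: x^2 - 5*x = (x - 5)*(x)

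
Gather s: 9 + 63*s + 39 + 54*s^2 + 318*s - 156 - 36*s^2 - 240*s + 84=18*s^2 + 141*s - 24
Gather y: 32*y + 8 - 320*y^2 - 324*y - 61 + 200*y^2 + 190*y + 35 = -120*y^2 - 102*y - 18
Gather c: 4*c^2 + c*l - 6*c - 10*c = 4*c^2 + c*(l - 16)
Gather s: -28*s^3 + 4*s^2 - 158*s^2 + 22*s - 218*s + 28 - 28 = -28*s^3 - 154*s^2 - 196*s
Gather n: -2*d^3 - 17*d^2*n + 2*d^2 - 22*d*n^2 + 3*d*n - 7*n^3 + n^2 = -2*d^3 + 2*d^2 - 7*n^3 + n^2*(1 - 22*d) + n*(-17*d^2 + 3*d)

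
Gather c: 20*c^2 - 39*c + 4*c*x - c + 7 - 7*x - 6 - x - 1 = 20*c^2 + c*(4*x - 40) - 8*x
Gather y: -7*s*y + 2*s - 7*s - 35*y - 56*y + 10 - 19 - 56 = -5*s + y*(-7*s - 91) - 65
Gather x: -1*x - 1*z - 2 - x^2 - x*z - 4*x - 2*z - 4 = -x^2 + x*(-z - 5) - 3*z - 6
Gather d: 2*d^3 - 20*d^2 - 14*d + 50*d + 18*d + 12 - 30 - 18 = 2*d^3 - 20*d^2 + 54*d - 36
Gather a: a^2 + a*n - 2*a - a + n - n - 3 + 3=a^2 + a*(n - 3)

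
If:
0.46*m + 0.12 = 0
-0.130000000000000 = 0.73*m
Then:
No Solution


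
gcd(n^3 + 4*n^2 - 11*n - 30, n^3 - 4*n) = n + 2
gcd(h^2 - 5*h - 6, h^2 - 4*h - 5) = h + 1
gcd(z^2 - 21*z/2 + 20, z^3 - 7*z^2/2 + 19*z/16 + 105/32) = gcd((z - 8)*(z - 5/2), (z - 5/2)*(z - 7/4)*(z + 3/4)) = z - 5/2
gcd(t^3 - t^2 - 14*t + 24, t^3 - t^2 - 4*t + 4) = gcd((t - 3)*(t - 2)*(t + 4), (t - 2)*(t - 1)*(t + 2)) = t - 2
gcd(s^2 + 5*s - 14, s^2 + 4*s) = 1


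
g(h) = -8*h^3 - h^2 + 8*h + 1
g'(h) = -24*h^2 - 2*h + 8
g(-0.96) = -0.52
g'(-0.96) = -12.20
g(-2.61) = 115.54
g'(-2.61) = -150.27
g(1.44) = -13.44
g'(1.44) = -44.65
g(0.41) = 3.56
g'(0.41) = 3.15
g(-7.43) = 3167.73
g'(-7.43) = -1302.06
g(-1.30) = 6.49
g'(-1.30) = -29.96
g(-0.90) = -1.18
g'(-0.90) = -9.64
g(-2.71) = 131.20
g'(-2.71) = -162.84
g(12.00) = -13871.00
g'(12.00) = -3472.00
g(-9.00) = 5680.00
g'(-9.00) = -1918.00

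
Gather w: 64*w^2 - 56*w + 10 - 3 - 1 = 64*w^2 - 56*w + 6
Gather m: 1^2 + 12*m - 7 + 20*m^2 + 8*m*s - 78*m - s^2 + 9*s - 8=20*m^2 + m*(8*s - 66) - s^2 + 9*s - 14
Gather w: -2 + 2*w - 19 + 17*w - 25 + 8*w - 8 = 27*w - 54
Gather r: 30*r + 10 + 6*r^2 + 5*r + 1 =6*r^2 + 35*r + 11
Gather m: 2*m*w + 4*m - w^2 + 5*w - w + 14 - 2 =m*(2*w + 4) - w^2 + 4*w + 12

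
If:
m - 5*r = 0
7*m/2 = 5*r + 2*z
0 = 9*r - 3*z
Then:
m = 0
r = 0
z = 0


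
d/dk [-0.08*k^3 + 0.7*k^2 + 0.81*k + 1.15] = -0.24*k^2 + 1.4*k + 0.81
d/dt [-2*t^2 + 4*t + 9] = 4 - 4*t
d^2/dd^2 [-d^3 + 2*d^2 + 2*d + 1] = 4 - 6*d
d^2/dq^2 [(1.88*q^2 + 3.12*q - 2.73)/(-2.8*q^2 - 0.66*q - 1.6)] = (-41.97312*q^3 + 178.9536*q^2 + 114.13584*q - 25.118584)/(21.952*q^6 + 15.5232*q^5 + 41.29104*q^4 + 18.028296*q^3 + 23.59488*q^2 + 5.0688*q + 4.096)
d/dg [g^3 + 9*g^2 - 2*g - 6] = 3*g^2 + 18*g - 2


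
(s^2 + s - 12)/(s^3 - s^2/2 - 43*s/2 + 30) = 2*(s^2 + s - 12)/(2*s^3 - s^2 - 43*s + 60)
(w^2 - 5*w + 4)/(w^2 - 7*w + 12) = (w - 1)/(w - 3)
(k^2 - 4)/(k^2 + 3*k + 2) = (k - 2)/(k + 1)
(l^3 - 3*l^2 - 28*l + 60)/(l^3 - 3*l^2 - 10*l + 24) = (l^2 - l - 30)/(l^2 - l - 12)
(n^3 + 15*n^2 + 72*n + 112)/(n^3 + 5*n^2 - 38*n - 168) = (n + 4)/(n - 6)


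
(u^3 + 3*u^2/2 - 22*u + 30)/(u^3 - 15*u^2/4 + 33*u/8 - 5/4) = 4*(2*u^2 + 7*u - 30)/(8*u^2 - 14*u + 5)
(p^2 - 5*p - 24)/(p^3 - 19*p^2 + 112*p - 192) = (p + 3)/(p^2 - 11*p + 24)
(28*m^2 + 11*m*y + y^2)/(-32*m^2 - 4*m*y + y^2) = (7*m + y)/(-8*m + y)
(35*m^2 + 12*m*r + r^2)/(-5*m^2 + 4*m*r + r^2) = (7*m + r)/(-m + r)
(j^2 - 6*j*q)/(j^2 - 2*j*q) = (j - 6*q)/(j - 2*q)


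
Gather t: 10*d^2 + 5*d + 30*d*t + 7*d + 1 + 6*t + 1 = 10*d^2 + 12*d + t*(30*d + 6) + 2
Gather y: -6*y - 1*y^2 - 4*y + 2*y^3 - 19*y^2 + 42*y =2*y^3 - 20*y^2 + 32*y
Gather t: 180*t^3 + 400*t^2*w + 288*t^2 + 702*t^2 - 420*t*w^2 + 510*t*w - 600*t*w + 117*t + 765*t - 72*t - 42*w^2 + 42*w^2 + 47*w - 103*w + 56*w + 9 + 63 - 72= 180*t^3 + t^2*(400*w + 990) + t*(-420*w^2 - 90*w + 810)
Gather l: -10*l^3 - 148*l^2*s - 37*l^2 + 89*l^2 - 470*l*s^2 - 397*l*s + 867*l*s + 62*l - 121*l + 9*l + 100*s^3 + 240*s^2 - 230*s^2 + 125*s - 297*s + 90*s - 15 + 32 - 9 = -10*l^3 + l^2*(52 - 148*s) + l*(-470*s^2 + 470*s - 50) + 100*s^3 + 10*s^2 - 82*s + 8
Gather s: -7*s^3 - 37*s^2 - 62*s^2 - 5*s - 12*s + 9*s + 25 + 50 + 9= -7*s^3 - 99*s^2 - 8*s + 84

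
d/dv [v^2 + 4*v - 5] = 2*v + 4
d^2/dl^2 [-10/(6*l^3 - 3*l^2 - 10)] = 60*(12*l^2*(3*l - 1)^2 + (6*l - 1)*(-6*l^3 + 3*l^2 + 10))/(-6*l^3 + 3*l^2 + 10)^3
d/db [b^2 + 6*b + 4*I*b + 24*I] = 2*b + 6 + 4*I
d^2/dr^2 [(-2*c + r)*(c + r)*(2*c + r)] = 2*c + 6*r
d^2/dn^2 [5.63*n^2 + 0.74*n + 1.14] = 11.2600000000000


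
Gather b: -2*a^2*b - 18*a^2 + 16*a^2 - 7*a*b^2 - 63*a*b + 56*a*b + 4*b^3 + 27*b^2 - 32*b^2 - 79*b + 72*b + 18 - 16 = -2*a^2 + 4*b^3 + b^2*(-7*a - 5) + b*(-2*a^2 - 7*a - 7) + 2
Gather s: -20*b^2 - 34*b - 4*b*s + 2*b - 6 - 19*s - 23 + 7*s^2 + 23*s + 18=-20*b^2 - 32*b + 7*s^2 + s*(4 - 4*b) - 11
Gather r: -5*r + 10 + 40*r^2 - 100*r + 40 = 40*r^2 - 105*r + 50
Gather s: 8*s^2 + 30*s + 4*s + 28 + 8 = 8*s^2 + 34*s + 36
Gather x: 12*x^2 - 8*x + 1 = 12*x^2 - 8*x + 1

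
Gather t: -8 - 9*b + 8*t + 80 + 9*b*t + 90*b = 81*b + t*(9*b + 8) + 72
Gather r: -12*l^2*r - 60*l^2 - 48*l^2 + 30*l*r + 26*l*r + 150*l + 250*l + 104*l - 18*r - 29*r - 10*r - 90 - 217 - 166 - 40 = -108*l^2 + 504*l + r*(-12*l^2 + 56*l - 57) - 513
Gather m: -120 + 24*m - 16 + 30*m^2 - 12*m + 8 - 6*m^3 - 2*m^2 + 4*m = -6*m^3 + 28*m^2 + 16*m - 128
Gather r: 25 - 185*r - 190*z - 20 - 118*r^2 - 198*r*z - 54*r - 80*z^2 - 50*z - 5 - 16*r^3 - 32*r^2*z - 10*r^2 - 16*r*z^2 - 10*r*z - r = -16*r^3 + r^2*(-32*z - 128) + r*(-16*z^2 - 208*z - 240) - 80*z^2 - 240*z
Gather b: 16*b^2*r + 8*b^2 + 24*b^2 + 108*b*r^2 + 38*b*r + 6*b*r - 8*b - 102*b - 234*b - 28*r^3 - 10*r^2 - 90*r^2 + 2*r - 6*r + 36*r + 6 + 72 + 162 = b^2*(16*r + 32) + b*(108*r^2 + 44*r - 344) - 28*r^3 - 100*r^2 + 32*r + 240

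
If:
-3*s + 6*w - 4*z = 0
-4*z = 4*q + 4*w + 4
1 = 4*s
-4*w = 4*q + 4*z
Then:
No Solution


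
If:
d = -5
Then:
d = -5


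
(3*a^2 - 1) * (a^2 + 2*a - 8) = 3*a^4 + 6*a^3 - 25*a^2 - 2*a + 8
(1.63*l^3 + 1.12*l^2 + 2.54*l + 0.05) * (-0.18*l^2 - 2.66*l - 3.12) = -0.2934*l^5 - 4.5374*l^4 - 8.522*l^3 - 10.2598*l^2 - 8.0578*l - 0.156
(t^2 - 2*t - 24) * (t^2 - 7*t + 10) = t^4 - 9*t^3 + 148*t - 240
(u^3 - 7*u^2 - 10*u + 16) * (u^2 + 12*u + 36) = u^5 + 5*u^4 - 58*u^3 - 356*u^2 - 168*u + 576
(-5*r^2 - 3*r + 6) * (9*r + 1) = -45*r^3 - 32*r^2 + 51*r + 6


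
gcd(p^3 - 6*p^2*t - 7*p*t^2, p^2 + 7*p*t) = p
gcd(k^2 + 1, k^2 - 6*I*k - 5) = k - I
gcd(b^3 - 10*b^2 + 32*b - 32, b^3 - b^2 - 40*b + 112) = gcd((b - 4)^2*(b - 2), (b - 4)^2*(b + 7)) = b^2 - 8*b + 16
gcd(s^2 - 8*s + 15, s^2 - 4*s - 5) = s - 5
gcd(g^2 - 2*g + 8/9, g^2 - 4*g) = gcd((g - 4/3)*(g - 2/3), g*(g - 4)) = 1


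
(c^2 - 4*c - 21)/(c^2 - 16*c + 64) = (c^2 - 4*c - 21)/(c^2 - 16*c + 64)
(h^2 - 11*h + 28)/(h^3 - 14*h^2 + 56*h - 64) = (h - 7)/(h^2 - 10*h + 16)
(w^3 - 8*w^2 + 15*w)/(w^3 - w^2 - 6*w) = (w - 5)/(w + 2)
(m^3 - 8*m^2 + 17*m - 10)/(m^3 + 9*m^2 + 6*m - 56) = (m^2 - 6*m + 5)/(m^2 + 11*m + 28)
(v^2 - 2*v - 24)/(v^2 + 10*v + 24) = (v - 6)/(v + 6)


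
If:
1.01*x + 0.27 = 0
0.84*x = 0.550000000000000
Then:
No Solution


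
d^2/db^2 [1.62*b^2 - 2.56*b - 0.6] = 3.24000000000000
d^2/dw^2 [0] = 0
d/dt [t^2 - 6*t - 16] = 2*t - 6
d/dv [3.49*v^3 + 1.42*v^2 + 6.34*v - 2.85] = 10.47*v^2 + 2.84*v + 6.34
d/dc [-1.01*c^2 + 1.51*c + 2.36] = 1.51 - 2.02*c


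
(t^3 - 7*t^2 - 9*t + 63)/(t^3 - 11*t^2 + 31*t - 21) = (t + 3)/(t - 1)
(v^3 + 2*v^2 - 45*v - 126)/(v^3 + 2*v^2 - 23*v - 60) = (v^2 - v - 42)/(v^2 - v - 20)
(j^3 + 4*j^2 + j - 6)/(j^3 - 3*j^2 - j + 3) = (j^2 + 5*j + 6)/(j^2 - 2*j - 3)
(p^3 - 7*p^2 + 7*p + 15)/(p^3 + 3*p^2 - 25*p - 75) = (p^2 - 2*p - 3)/(p^2 + 8*p + 15)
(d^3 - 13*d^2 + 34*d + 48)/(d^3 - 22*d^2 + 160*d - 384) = (d + 1)/(d - 8)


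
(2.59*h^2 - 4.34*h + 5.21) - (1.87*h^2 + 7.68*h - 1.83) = 0.72*h^2 - 12.02*h + 7.04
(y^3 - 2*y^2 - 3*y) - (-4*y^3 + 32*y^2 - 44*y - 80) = 5*y^3 - 34*y^2 + 41*y + 80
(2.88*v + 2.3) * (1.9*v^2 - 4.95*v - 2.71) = 5.472*v^3 - 9.886*v^2 - 19.1898*v - 6.233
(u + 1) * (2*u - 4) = 2*u^2 - 2*u - 4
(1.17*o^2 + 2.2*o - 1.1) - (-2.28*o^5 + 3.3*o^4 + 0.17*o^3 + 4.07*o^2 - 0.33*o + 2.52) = 2.28*o^5 - 3.3*o^4 - 0.17*o^3 - 2.9*o^2 + 2.53*o - 3.62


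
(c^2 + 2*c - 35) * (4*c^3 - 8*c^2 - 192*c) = 4*c^5 - 348*c^3 - 104*c^2 + 6720*c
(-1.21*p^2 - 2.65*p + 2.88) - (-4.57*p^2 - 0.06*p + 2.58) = 3.36*p^2 - 2.59*p + 0.3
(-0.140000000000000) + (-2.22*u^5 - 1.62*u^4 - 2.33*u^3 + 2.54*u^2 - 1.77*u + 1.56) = -2.22*u^5 - 1.62*u^4 - 2.33*u^3 + 2.54*u^2 - 1.77*u + 1.42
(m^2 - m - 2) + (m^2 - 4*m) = 2*m^2 - 5*m - 2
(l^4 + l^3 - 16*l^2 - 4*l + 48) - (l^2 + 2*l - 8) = l^4 + l^3 - 17*l^2 - 6*l + 56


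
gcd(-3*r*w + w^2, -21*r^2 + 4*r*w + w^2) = 3*r - w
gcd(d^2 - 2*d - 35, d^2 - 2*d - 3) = 1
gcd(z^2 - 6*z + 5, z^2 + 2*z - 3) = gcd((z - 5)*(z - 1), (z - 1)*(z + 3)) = z - 1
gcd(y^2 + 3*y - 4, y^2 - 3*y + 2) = y - 1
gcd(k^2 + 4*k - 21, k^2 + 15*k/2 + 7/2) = k + 7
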